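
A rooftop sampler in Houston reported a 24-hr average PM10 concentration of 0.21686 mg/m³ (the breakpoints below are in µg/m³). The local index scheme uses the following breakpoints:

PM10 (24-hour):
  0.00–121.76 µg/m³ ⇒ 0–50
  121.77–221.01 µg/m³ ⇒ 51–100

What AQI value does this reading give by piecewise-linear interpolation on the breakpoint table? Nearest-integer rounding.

Convert: 0.21686 mg/m³ = 216.86 µg/m³.
PM10: 216.86 lies in 121.77–221.01, so I_lo=51, I_hi=100, C_lo=121.77, C_hi=221.01.
(100−51)/(221.01−121.77) × (216.86−121.77) + 51 = 49/99.24 × 95.09 + 51 ≈ 97.95 → 98.
AQI 98 falls in the Moderate category.

98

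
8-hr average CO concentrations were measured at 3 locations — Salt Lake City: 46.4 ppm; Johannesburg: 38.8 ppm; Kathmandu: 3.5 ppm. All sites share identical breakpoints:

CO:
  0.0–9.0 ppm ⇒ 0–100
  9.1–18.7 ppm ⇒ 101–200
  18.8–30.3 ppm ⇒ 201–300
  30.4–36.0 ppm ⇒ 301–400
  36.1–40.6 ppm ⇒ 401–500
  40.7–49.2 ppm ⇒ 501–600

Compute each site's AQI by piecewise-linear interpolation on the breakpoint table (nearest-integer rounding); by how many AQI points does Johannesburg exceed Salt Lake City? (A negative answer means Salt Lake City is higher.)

Salt Lake City 46.4: bracket 40.7–49.2 → index 501–600; slope 99/8.5, offset 5.7.
AQI = 501 + 99/8.5·5.7 ≈ 567.39 ⇒ 567.
Johannesburg: row 36.1–40.6 (AQI 401–500). (500−401)·(38.8−36.1)/(40.6−36.1) + 401 = 99·2.7/4.5 + 401 ≈ 460.40 → 460.
Kathmandu: 3.5 ∈ [0.0, 9.0] ↔ index [0, 100].
0 + (3.5−0.0)·(100−0)/(9.0−0.0) = 0 + 3.5·100/9.0 ≈ 38.89, so AQI = 39.
AQIs: Salt Lake City=567, Johannesburg=460, Kathmandu=39. Johannesburg (460) − Salt Lake City (567) = -107.

-107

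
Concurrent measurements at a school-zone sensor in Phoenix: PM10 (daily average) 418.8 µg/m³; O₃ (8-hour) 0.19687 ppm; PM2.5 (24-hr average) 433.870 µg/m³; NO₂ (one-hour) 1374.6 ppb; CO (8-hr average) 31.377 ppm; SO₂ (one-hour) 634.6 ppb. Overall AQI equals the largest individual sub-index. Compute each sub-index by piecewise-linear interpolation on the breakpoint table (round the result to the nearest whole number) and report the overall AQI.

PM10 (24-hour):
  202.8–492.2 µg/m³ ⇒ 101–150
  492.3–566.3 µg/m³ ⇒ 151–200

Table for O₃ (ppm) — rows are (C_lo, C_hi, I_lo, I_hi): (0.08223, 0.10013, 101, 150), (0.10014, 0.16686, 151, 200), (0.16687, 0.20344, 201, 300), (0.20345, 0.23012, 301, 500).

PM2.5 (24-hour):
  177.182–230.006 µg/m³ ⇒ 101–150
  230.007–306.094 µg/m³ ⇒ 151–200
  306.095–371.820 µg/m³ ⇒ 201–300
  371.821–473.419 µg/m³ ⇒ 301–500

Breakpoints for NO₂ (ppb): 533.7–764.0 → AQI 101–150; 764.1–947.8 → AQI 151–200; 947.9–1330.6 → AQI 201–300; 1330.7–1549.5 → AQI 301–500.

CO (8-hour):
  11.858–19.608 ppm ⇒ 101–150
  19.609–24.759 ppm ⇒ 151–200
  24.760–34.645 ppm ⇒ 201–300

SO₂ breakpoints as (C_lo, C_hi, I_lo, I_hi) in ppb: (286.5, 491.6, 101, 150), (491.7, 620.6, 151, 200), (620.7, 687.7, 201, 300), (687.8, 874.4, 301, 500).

423

PM10 418.8: bracket 202.8–492.2 → index 101–150; slope 49/289.4, offset 216.0.
AQI = 101 + 49/289.4·216.0 ≈ 137.57 ⇒ 138.
O₃: 0.19687 ∈ [0.16687, 0.20344] ↔ index [201, 300].
201 + (0.19687−0.16687)·(300−201)/(0.20344−0.16687) = 201 + 0.03000·99/0.03657 ≈ 282.21, so AQI = 282.
PM2.5: 433.870 ∈ [371.821, 473.419] ↔ index [301, 500].
301 + (433.870−371.821)·(500−301)/(473.419−371.821) = 301 + 62.049·199/101.598 ≈ 422.54, so AQI = 423.
NO₂ 1374.6: bracket 1330.7–1549.5 → index 301–500; slope 199/218.8, offset 43.9.
AQI = 301 + 199/218.8·43.9 ≈ 340.93 ⇒ 341.
CO: 31.377 lies in 24.760–34.645, so I_lo=201, I_hi=300, C_lo=24.760, C_hi=34.645.
(300−201)/(34.645−24.760) × (31.377−24.760) + 201 = 99/9.885 × 6.617 + 201 ≈ 267.27 → 267.
SO₂: 634.6 ∈ [620.7, 687.7] ↔ index [201, 300].
201 + (634.6−620.7)·(300−201)/(687.7−620.7) = 201 + 13.9·99/67.0 ≈ 221.54, so AQI = 222.
Sub-indices: PM10→138, O₃→282, PM2.5→423, NO₂→341, CO→267, SO₂→222. Overall AQI = max = 423; dominant pollutant is PM2.5.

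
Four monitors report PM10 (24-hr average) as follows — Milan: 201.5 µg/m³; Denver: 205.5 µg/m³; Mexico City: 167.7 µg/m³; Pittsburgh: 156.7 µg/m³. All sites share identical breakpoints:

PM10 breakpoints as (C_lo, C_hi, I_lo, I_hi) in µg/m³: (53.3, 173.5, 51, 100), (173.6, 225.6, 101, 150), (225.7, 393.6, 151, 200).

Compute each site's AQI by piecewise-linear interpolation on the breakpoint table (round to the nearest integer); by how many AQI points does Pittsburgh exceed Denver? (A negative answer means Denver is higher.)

-38

Milan: 201.5 lies in 173.6–225.6, so I_lo=101, I_hi=150, C_lo=173.6, C_hi=225.6.
(150−101)/(225.6−173.6) × (201.5−173.6) + 101 = 49/52.0 × 27.9 + 101 ≈ 127.29 → 127.
Denver: 205.5 lies in 173.6–225.6, so I_lo=101, I_hi=150, C_lo=173.6, C_hi=225.6.
(150−101)/(225.6−173.6) × (205.5−173.6) + 101 = 49/52.0 × 31.9 + 101 ≈ 131.06 → 131.
Mexico City: row 53.3–173.5 (AQI 51–100). (100−51)·(167.7−53.3)/(173.5−53.3) + 51 = 49·114.4/120.2 + 51 ≈ 97.64 → 98.
Pittsburgh 156.7: bracket 53.3–173.5 → index 51–100; slope 49/120.2, offset 103.4.
AQI = 51 + 49/120.2·103.4 ≈ 93.15 ⇒ 93.
AQIs: Milan=127, Denver=131, Mexico City=98, Pittsburgh=93. Pittsburgh (93) − Denver (131) = -38.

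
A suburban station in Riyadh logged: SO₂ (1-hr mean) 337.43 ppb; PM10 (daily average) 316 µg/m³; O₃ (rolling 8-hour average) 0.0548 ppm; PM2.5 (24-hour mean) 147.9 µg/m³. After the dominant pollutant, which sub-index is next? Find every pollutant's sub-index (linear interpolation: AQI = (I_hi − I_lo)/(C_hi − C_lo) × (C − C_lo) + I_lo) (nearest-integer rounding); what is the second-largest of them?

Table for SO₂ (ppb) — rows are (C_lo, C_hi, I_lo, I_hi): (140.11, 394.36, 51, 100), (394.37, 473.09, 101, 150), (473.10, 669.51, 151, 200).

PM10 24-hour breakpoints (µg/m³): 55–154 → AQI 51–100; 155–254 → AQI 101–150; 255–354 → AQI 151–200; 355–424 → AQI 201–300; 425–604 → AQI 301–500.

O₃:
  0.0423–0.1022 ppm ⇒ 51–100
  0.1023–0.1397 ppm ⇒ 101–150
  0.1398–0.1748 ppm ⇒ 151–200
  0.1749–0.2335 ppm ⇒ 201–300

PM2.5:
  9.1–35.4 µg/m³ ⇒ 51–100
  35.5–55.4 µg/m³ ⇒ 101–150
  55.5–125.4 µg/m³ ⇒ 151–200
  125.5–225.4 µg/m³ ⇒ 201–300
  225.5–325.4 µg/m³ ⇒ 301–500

181

SO₂: 337.43 lies in 140.11–394.36, so I_lo=51, I_hi=100, C_lo=140.11, C_hi=394.36.
(100−51)/(394.36−140.11) × (337.43−140.11) + 51 = 49/254.25 × 197.32 + 51 ≈ 89.03 → 89.
PM10: 316 lies in 255–354, so I_lo=151, I_hi=200, C_lo=255, C_hi=354.
(200−151)/(354−255) × (316−255) + 151 = 49/99 × 61 + 151 ≈ 181.19 → 181.
O₃: 0.0548 lies in 0.0423–0.1022, so I_lo=51, I_hi=100, C_lo=0.0423, C_hi=0.1022.
(100−51)/(0.1022−0.0423) × (0.0548−0.0423) + 51 = 49/0.0599 × 0.0125 + 51 ≈ 61.23 → 61.
PM2.5: row 125.5–225.4 (AQI 201–300). (300−201)·(147.9−125.5)/(225.4−125.5) + 201 = 99·22.4/99.9 + 201 ≈ 223.20 → 223.
Sub-indices: SO₂→89, PM10→181, O₃→61, PM2.5→223. Ranked high→low: 223, 181, 89, 61. Second-highest sub-index = 181.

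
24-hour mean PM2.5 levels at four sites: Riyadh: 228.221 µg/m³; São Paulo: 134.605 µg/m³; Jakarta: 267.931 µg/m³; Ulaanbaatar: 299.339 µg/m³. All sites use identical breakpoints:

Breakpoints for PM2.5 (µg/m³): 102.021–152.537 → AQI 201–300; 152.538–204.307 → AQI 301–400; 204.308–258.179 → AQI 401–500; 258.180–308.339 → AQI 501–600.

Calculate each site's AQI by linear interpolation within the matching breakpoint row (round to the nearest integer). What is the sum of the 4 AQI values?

1812

Riyadh 228.221: bracket 204.308–258.179 → index 401–500; slope 99/53.871, offset 23.913.
AQI = 401 + 99/53.871·23.913 ≈ 444.95 ⇒ 445.
São Paulo: 134.605 lies in 102.021–152.537, so I_lo=201, I_hi=300, C_lo=102.021, C_hi=152.537.
(300−201)/(152.537−102.021) × (134.605−102.021) + 201 = 99/50.516 × 32.584 + 201 ≈ 264.86 → 265.
Jakarta 267.931: bracket 258.180–308.339 → index 501–600; slope 99/50.159, offset 9.751.
AQI = 501 + 99/50.159·9.751 ≈ 520.25 ⇒ 520.
Ulaanbaatar: 299.339 ∈ [258.180, 308.339] ↔ index [501, 600].
501 + (299.339−258.180)·(600−501)/(308.339−258.180) = 501 + 41.159·99/50.159 ≈ 582.24, so AQI = 582.
AQIs: Riyadh=445, São Paulo=265, Jakarta=520, Ulaanbaatar=582. Sum = 445 + 265 + 520 + 582 = 1812.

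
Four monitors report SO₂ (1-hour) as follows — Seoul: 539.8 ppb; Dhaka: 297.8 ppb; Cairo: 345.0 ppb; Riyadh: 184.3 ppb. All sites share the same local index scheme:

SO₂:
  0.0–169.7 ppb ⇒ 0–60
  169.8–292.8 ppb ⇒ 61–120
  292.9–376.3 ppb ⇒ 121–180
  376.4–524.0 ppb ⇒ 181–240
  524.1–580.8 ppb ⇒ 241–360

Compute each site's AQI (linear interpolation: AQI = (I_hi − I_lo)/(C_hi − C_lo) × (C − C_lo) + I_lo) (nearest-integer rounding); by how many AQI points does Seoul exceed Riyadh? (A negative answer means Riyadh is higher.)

Seoul 539.8: bracket 524.1–580.8 → index 241–360; slope 119/56.7, offset 15.7.
AQI = 241 + 119/56.7·15.7 ≈ 273.95 ⇒ 274.
Dhaka: row 292.9–376.3 (AQI 121–180). (180−121)·(297.8−292.9)/(376.3−292.9) + 121 = 59·4.9/83.4 + 121 ≈ 124.47 → 124.
Cairo: row 292.9–376.3 (AQI 121–180). (180−121)·(345.0−292.9)/(376.3−292.9) + 121 = 59·52.1/83.4 + 121 ≈ 157.86 → 158.
Riyadh: 184.3 ∈ [169.8, 292.8] ↔ index [61, 120].
61 + (184.3−169.8)·(120−61)/(292.8−169.8) = 61 + 14.5·59/123.0 ≈ 67.96, so AQI = 68.
AQIs: Seoul=274, Dhaka=124, Cairo=158, Riyadh=68. Seoul (274) − Riyadh (68) = 206.

206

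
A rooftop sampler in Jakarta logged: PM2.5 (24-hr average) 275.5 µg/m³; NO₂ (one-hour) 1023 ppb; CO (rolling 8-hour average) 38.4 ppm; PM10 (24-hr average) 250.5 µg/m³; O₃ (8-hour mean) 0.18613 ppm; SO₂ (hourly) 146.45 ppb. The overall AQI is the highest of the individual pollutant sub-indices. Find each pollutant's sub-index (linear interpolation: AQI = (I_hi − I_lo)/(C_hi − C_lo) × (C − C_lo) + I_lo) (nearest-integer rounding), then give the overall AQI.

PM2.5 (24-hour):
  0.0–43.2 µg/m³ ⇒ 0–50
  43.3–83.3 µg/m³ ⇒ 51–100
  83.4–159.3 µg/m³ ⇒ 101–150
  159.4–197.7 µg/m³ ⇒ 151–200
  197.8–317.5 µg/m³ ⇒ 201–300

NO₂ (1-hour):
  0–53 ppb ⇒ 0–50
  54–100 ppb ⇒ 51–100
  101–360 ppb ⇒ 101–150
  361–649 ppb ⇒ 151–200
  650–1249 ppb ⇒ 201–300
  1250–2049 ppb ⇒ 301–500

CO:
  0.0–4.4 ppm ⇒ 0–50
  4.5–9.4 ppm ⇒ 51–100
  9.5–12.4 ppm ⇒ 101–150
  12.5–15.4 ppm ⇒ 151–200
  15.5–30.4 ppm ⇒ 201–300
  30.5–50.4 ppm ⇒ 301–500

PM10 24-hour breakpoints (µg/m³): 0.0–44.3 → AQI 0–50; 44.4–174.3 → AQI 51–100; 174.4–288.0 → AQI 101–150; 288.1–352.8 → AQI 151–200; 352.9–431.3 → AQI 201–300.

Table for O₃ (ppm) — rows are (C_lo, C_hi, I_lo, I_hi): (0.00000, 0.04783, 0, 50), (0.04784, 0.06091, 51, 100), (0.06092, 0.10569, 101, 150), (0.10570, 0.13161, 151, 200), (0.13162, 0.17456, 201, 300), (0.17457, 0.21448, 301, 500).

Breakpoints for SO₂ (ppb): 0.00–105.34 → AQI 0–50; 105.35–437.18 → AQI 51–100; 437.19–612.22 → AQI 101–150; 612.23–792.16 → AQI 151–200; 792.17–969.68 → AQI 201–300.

380

PM2.5 275.5: bracket 197.8–317.5 → index 201–300; slope 99/119.7, offset 77.7.
AQI = 201 + 99/119.7·77.7 ≈ 265.26 ⇒ 265.
NO₂: 1023 lies in 650–1249, so I_lo=201, I_hi=300, C_lo=650, C_hi=1249.
(300−201)/(1249−650) × (1023−650) + 201 = 99/599 × 373 + 201 ≈ 262.65 → 263.
CO 38.4: bracket 30.5–50.4 → index 301–500; slope 199/19.9, offset 7.9.
AQI = 301 + 199/19.9·7.9 ≈ 380.00 ⇒ 380.
PM10: row 174.4–288.0 (AQI 101–150). (150−101)·(250.5−174.4)/(288.0−174.4) + 101 = 49·76.1/113.6 + 101 ≈ 133.82 → 134.
O₃: row 0.17457–0.21448 (AQI 301–500). (500−301)·(0.18613−0.17457)/(0.21448−0.17457) + 301 = 199·0.01156/0.03991 + 301 ≈ 358.64 → 359.
SO₂: 146.45 lies in 105.35–437.18, so I_lo=51, I_hi=100, C_lo=105.35, C_hi=437.18.
(100−51)/(437.18−105.35) × (146.45−105.35) + 51 = 49/331.83 × 41.10 + 51 ≈ 57.07 → 57.
Sub-indices: PM2.5→265, NO₂→263, CO→380, PM10→134, O₃→359, SO₂→57. Overall AQI = max = 380; dominant pollutant is CO.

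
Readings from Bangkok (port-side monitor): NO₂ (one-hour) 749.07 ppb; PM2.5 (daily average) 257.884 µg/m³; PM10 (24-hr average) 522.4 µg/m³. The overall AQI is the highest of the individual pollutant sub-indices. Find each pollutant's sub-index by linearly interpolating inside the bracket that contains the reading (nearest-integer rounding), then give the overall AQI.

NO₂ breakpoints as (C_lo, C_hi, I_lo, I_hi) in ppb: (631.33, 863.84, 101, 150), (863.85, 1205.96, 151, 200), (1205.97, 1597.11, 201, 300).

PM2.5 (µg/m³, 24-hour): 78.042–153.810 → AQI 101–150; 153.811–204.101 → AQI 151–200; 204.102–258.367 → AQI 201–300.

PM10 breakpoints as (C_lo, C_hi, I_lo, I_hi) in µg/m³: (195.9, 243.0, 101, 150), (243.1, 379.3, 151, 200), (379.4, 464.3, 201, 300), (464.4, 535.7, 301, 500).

463

NO₂: 749.07 lies in 631.33–863.84, so I_lo=101, I_hi=150, C_lo=631.33, C_hi=863.84.
(150−101)/(863.84−631.33) × (749.07−631.33) + 101 = 49/232.51 × 117.74 + 101 ≈ 125.81 → 126.
PM2.5 257.884: bracket 204.102–258.367 → index 201–300; slope 99/54.265, offset 53.782.
AQI = 201 + 99/54.265·53.782 ≈ 299.12 ⇒ 299.
PM10: 522.4 lies in 464.4–535.7, so I_lo=301, I_hi=500, C_lo=464.4, C_hi=535.7.
(500−301)/(535.7−464.4) × (522.4−464.4) + 301 = 199/71.3 × 58.0 + 301 ≈ 462.88 → 463.
Sub-indices: NO₂→126, PM2.5→299, PM10→463. Overall AQI = max = 463; dominant pollutant is PM10.
AQI 463: Hazardous.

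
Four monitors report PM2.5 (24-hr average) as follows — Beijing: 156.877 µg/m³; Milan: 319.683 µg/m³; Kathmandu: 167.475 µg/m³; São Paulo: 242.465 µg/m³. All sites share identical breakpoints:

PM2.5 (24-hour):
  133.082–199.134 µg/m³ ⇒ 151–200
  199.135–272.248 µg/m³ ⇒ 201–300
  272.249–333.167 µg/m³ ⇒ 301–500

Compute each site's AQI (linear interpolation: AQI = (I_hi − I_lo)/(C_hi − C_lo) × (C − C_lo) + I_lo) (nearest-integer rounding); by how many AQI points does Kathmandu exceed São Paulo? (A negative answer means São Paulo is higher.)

-83

Beijing: 156.877 ∈ [133.082, 199.134] ↔ index [151, 200].
151 + (156.877−133.082)·(200−151)/(199.134−133.082) = 151 + 23.795·49/66.052 ≈ 168.65, so AQI = 169.
Milan: 319.683 ∈ [272.249, 333.167] ↔ index [301, 500].
301 + (319.683−272.249)·(500−301)/(333.167−272.249) = 301 + 47.434·199/60.918 ≈ 455.95, so AQI = 456.
Kathmandu 167.475: bracket 133.082–199.134 → index 151–200; slope 49/66.052, offset 34.393.
AQI = 151 + 49/66.052·34.393 ≈ 176.51 ⇒ 177.
São Paulo: row 199.135–272.248 (AQI 201–300). (300−201)·(242.465−199.135)/(272.248−199.135) + 201 = 99·43.330/73.113 + 201 ≈ 259.67 → 260.
AQIs: Beijing=169, Milan=456, Kathmandu=177, São Paulo=260. Kathmandu (177) − São Paulo (260) = -83.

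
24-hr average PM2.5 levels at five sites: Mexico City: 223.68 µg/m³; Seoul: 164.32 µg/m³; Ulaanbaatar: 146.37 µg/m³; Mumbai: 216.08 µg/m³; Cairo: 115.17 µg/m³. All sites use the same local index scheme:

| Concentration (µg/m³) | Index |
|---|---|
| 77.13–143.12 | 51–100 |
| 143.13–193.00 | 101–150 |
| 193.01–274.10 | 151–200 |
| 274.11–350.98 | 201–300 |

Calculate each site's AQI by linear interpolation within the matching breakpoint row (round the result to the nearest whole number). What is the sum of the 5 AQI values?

640

Mexico City 223.68: bracket 193.01–274.10 → index 151–200; slope 49/81.09, offset 30.67.
AQI = 151 + 49/81.09·30.67 ≈ 169.53 ⇒ 170.
Seoul: row 143.13–193.00 (AQI 101–150). (150−101)·(164.32−143.13)/(193.00−143.13) + 101 = 49·21.19/49.87 + 101 ≈ 121.82 → 122.
Ulaanbaatar: 146.37 lies in 143.13–193.00, so I_lo=101, I_hi=150, C_lo=143.13, C_hi=193.00.
(150−101)/(193.00−143.13) × (146.37−143.13) + 101 = 49/49.87 × 3.24 + 101 ≈ 104.18 → 104.
Mumbai: 216.08 lies in 193.01–274.10, so I_lo=151, I_hi=200, C_lo=193.01, C_hi=274.10.
(200−151)/(274.10−193.01) × (216.08−193.01) + 151 = 49/81.09 × 23.07 + 151 ≈ 164.94 → 165.
Cairo: 115.17 lies in 77.13–143.12, so I_lo=51, I_hi=100, C_lo=77.13, C_hi=143.12.
(100−51)/(143.12−77.13) × (115.17−77.13) + 51 = 49/65.99 × 38.04 + 51 ≈ 79.25 → 79.
AQIs: Mexico City=170, Seoul=122, Ulaanbaatar=104, Mumbai=165, Cairo=79. Sum = 170 + 122 + 104 + 165 + 79 = 640.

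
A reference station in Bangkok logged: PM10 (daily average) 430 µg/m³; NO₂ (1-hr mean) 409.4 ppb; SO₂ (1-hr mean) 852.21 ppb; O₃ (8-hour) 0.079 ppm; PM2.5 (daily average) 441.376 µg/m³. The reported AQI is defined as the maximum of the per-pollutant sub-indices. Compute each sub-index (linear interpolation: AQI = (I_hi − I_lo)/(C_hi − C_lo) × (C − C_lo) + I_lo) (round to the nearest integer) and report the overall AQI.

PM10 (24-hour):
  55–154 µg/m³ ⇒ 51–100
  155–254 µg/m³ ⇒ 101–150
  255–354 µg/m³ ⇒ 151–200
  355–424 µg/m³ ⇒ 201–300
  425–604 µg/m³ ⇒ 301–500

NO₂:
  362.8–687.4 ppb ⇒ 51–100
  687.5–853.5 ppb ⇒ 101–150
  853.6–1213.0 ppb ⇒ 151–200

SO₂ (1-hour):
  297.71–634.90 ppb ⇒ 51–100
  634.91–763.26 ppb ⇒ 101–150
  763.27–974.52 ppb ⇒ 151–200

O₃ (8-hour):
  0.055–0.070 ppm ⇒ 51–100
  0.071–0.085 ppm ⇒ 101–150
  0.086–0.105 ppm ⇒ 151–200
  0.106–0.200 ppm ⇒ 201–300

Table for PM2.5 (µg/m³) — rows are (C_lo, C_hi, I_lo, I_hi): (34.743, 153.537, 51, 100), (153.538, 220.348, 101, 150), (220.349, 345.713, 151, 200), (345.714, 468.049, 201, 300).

PM10 430: bracket 425–604 → index 301–500; slope 199/179, offset 5.
AQI = 301 + 199/179·5 ≈ 306.56 ⇒ 307.
NO₂: row 362.8–687.4 (AQI 51–100). (100−51)·(409.4−362.8)/(687.4−362.8) + 51 = 49·46.6/324.6 + 51 ≈ 58.03 → 58.
SO₂: row 763.27–974.52 (AQI 151–200). (200−151)·(852.21−763.27)/(974.52−763.27) + 151 = 49·88.94/211.25 + 151 ≈ 171.63 → 172.
O₃: row 0.071–0.085 (AQI 101–150). (150−101)·(0.079−0.071)/(0.085−0.071) + 101 = 49·0.008/0.014 + 101 ≈ 129.00 → 129.
PM2.5 441.376: bracket 345.714–468.049 → index 201–300; slope 99/122.335, offset 95.662.
AQI = 201 + 99/122.335·95.662 ≈ 278.41 ⇒ 278.
Sub-indices: PM10→307, NO₂→58, SO₂→172, O₃→129, PM2.5→278. Overall AQI = max = 307; dominant pollutant is PM10.

307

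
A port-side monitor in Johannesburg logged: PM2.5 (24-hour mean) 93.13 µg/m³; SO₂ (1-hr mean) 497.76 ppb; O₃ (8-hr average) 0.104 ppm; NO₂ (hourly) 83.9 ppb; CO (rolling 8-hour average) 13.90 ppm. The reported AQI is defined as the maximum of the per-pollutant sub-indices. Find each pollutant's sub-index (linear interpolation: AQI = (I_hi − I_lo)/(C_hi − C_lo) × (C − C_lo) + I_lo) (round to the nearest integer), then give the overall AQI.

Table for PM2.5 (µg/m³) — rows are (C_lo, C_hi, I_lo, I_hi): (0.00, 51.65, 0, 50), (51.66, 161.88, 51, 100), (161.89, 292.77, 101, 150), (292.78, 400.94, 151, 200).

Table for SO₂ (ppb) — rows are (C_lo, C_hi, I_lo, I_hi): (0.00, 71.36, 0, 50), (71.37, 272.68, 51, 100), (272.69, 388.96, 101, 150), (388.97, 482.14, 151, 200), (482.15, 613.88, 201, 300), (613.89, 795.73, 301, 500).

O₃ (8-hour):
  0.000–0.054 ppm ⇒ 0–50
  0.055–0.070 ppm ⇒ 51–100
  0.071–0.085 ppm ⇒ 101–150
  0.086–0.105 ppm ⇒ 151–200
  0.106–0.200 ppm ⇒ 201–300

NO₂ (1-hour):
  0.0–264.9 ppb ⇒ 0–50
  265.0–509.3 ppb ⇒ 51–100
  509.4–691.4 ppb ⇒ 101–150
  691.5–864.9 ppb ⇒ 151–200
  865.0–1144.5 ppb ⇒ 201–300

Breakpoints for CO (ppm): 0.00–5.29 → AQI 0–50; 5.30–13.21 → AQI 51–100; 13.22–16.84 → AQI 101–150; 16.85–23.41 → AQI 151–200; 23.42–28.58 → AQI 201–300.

213

PM2.5: 93.13 lies in 51.66–161.88, so I_lo=51, I_hi=100, C_lo=51.66, C_hi=161.88.
(100−51)/(161.88−51.66) × (93.13−51.66) + 51 = 49/110.22 × 41.47 + 51 ≈ 69.44 → 69.
SO₂: 497.76 ∈ [482.15, 613.88] ↔ index [201, 300].
201 + (497.76−482.15)·(300−201)/(613.88−482.15) = 201 + 15.61·99/131.73 ≈ 212.73, so AQI = 213.
O₃: 0.104 lies in 0.086–0.105, so I_lo=151, I_hi=200, C_lo=0.086, C_hi=0.105.
(200−151)/(0.105−0.086) × (0.104−0.086) + 151 = 49/0.019 × 0.018 + 151 ≈ 197.42 → 197.
NO₂ 83.9: bracket 0.0–264.9 → index 0–50; slope 50/264.9, offset 83.9.
AQI = 0 + 50/264.9·83.9 ≈ 15.84 ⇒ 16.
CO: 13.90 ∈ [13.22, 16.84] ↔ index [101, 150].
101 + (13.90−13.22)·(150−101)/(16.84−13.22) = 101 + 0.68·49/3.62 ≈ 110.20, so AQI = 110.
Sub-indices: PM2.5→69, SO₂→213, O₃→197, NO₂→16, CO→110. Overall AQI = max = 213; dominant pollutant is SO₂.
AQI 213: Very Unhealthy.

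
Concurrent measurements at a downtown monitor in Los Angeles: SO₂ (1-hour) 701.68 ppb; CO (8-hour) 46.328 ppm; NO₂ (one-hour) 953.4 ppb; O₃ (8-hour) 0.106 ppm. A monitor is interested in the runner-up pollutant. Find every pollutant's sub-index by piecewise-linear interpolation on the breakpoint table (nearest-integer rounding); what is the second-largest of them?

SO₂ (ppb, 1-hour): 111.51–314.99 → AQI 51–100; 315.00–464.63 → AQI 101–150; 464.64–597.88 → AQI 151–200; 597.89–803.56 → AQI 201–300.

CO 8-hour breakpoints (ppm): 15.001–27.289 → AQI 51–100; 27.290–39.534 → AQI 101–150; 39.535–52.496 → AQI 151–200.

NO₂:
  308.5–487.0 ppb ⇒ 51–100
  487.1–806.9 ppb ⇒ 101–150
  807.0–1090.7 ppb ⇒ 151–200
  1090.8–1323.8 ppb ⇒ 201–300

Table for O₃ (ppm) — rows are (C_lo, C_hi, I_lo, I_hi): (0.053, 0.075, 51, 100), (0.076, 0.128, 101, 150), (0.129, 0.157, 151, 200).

177

SO₂: row 597.89–803.56 (AQI 201–300). (300−201)·(701.68−597.89)/(803.56−597.89) + 201 = 99·103.79/205.67 + 201 ≈ 250.96 → 251.
CO: 46.328 lies in 39.535–52.496, so I_lo=151, I_hi=200, C_lo=39.535, C_hi=52.496.
(200−151)/(52.496−39.535) × (46.328−39.535) + 151 = 49/12.961 × 6.793 + 151 ≈ 176.68 → 177.
NO₂: row 807.0–1090.7 (AQI 151–200). (200−151)·(953.4−807.0)/(1090.7−807.0) + 151 = 49·146.4/283.7 + 151 ≈ 176.29 → 176.
O₃: row 0.076–0.128 (AQI 101–150). (150−101)·(0.106−0.076)/(0.128−0.076) + 101 = 49·0.030/0.052 + 101 ≈ 129.27 → 129.
Sub-indices: SO₂→251, CO→177, NO₂→176, O₃→129. Ranked high→low: 251, 177, 176, 129. Second-highest sub-index = 177.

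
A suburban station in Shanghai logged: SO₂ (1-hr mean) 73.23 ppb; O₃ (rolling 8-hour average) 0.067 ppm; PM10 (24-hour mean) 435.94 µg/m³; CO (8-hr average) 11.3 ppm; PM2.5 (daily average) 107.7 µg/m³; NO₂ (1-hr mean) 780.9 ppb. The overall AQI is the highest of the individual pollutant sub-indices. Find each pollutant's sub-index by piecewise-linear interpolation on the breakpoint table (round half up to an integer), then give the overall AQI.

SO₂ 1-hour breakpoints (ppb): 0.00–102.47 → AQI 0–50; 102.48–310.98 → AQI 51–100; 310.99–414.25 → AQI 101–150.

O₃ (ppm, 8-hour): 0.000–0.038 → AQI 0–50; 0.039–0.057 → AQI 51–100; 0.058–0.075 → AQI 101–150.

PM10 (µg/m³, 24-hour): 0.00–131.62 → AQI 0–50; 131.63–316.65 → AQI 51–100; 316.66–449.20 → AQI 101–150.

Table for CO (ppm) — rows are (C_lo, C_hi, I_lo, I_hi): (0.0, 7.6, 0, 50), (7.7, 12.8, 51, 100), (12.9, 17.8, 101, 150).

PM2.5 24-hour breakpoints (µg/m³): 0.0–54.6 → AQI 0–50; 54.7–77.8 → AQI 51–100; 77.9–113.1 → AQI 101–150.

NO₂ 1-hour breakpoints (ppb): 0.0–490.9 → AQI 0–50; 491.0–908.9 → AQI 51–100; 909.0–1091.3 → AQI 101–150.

SO₂ 73.23: bracket 0.00–102.47 → index 0–50; slope 50/102.47, offset 73.23.
AQI = 0 + 50/102.47·73.23 ≈ 35.73 ⇒ 36.
O₃ 0.067: bracket 0.058–0.075 → index 101–150; slope 49/0.017, offset 0.009.
AQI = 101 + 49/0.017·0.009 ≈ 126.94 ⇒ 127.
PM10 435.94: bracket 316.66–449.20 → index 101–150; slope 49/132.54, offset 119.28.
AQI = 101 + 49/132.54·119.28 ≈ 145.10 ⇒ 145.
CO 11.3: bracket 7.7–12.8 → index 51–100; slope 49/5.1, offset 3.6.
AQI = 51 + 49/5.1·3.6 ≈ 85.59 ⇒ 86.
PM2.5: 107.7 ∈ [77.9, 113.1] ↔ index [101, 150].
101 + (107.7−77.9)·(150−101)/(113.1−77.9) = 101 + 29.8·49/35.2 ≈ 142.48, so AQI = 142.
NO₂: row 491.0–908.9 (AQI 51–100). (100−51)·(780.9−491.0)/(908.9−491.0) + 51 = 49·289.9/417.9 + 51 ≈ 84.99 → 85.
Sub-indices: SO₂→36, O₃→127, PM10→145, CO→86, PM2.5→142, NO₂→85. Overall AQI = max = 145; dominant pollutant is PM10.
AQI 145: Unhealthy for Sensitive Groups.

145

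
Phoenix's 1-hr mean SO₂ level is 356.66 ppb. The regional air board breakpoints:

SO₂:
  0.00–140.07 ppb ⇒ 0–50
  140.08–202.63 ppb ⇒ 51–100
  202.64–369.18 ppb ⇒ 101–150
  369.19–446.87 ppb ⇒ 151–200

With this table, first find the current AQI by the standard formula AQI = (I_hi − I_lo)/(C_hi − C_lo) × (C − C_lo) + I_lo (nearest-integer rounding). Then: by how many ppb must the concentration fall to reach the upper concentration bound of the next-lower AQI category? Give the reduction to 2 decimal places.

154.03

SO₂: row 202.64–369.18 (AQI 101–150). (150−101)·(356.66−202.64)/(369.18−202.64) + 101 = 49·154.02/166.54 + 101 ≈ 146.32 → 146.
Current AQI 146 is in the Unhealthy for Sensitive Groups range (101–150). The next-lower category tops out at AQI 100, whose upper concentration bound is 202.63 ppb.
Reduction needed = 356.66 − 202.63 = 154.03 ppb.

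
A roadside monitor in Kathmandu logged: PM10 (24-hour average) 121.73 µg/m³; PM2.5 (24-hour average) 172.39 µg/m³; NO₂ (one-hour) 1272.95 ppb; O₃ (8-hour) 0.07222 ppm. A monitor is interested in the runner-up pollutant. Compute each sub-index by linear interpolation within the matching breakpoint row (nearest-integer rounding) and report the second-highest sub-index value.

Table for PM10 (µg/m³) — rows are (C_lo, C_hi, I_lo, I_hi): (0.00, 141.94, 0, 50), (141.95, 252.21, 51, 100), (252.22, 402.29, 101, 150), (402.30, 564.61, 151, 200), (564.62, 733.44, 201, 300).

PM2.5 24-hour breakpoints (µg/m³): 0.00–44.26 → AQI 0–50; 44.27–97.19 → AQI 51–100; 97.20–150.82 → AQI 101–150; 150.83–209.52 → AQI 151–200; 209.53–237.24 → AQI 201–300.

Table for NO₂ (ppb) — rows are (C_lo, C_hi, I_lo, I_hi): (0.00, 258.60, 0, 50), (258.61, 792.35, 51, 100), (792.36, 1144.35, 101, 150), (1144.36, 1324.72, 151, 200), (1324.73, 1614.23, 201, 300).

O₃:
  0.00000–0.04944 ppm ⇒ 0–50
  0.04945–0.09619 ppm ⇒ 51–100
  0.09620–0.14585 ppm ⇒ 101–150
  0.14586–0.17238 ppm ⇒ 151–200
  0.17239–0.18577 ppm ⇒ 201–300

169

PM10: 121.73 lies in 0.00–141.94, so I_lo=0, I_hi=50, C_lo=0.00, C_hi=141.94.
(50−0)/(141.94−0.00) × (121.73−0.00) + 0 = 50/141.94 × 121.73 + 0 ≈ 42.88 → 43.
PM2.5: row 150.83–209.52 (AQI 151–200). (200−151)·(172.39−150.83)/(209.52−150.83) + 151 = 49·21.56/58.69 + 151 ≈ 169.00 → 169.
NO₂: 1272.95 ∈ [1144.36, 1324.72] ↔ index [151, 200].
151 + (1272.95−1144.36)·(200−151)/(1324.72−1144.36) = 151 + 128.59·49/180.36 ≈ 185.94, so AQI = 186.
O₃: 0.07222 lies in 0.04945–0.09619, so I_lo=51, I_hi=100, C_lo=0.04945, C_hi=0.09619.
(100−51)/(0.09619−0.04945) × (0.07222−0.04945) + 51 = 49/0.04674 × 0.02277 + 51 ≈ 74.87 → 75.
Sub-indices: PM10→43, PM2.5→169, NO₂→186, O₃→75. Ranked high→low: 186, 169, 75, 43. Second-highest sub-index = 169.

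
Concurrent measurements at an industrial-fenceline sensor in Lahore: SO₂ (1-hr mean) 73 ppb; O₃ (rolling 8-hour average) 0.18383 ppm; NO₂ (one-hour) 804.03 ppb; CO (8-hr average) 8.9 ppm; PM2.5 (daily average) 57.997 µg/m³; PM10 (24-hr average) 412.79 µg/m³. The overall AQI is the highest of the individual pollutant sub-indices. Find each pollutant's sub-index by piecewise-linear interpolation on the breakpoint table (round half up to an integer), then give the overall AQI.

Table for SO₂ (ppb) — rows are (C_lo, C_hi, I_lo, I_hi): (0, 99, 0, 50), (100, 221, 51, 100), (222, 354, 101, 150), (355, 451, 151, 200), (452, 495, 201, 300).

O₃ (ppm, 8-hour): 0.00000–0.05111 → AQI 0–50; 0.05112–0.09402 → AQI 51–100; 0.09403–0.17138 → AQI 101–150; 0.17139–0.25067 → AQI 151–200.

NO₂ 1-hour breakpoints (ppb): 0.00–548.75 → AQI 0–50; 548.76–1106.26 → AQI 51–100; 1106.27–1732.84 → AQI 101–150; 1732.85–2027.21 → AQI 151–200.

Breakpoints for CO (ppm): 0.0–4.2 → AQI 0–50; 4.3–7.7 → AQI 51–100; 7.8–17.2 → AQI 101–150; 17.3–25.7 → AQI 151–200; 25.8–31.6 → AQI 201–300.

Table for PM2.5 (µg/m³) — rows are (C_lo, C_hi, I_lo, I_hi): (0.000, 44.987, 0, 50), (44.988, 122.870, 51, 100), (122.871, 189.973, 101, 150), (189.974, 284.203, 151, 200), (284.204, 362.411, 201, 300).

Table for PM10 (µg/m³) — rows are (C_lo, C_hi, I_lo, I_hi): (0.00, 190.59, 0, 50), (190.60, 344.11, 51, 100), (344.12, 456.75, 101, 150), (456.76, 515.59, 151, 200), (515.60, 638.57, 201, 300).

SO₂: 73 ∈ [0, 99] ↔ index [0, 50].
0 + (73−0)·(50−0)/(99−0) = 0 + 73·50/99 ≈ 36.87, so AQI = 37.
O₃: 0.18383 ∈ [0.17139, 0.25067] ↔ index [151, 200].
151 + (0.18383−0.17139)·(200−151)/(0.25067−0.17139) = 151 + 0.01244·49/0.07928 ≈ 158.69, so AQI = 159.
NO₂ 804.03: bracket 548.76–1106.26 → index 51–100; slope 49/557.50, offset 255.27.
AQI = 51 + 49/557.50·255.27 ≈ 73.44 ⇒ 73.
CO: 8.9 lies in 7.8–17.2, so I_lo=101, I_hi=150, C_lo=7.8, C_hi=17.2.
(150−101)/(17.2−7.8) × (8.9−7.8) + 101 = 49/9.4 × 1.1 + 101 ≈ 106.73 → 107.
PM2.5 57.997: bracket 44.988–122.870 → index 51–100; slope 49/77.882, offset 13.009.
AQI = 51 + 49/77.882·13.009 ≈ 59.18 ⇒ 59.
PM10 412.79: bracket 344.12–456.75 → index 101–150; slope 49/112.63, offset 68.67.
AQI = 101 + 49/112.63·68.67 ≈ 130.88 ⇒ 131.
Sub-indices: SO₂→37, O₃→159, NO₂→73, CO→107, PM2.5→59, PM10→131. Overall AQI = max = 159; dominant pollutant is O₃.

159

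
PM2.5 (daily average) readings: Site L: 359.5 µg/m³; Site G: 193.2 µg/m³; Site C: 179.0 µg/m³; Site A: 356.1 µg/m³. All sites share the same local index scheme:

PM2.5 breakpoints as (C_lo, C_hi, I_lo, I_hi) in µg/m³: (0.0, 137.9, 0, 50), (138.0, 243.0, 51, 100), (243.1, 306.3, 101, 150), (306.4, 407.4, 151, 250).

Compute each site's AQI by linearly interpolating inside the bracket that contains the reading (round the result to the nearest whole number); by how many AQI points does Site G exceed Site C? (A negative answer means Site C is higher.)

Site L: 359.5 lies in 306.4–407.4, so I_lo=151, I_hi=250, C_lo=306.4, C_hi=407.4.
(250−151)/(407.4−306.4) × (359.5−306.4) + 151 = 99/101.0 × 53.1 + 151 ≈ 203.05 → 203.
Site G 193.2: bracket 138.0–243.0 → index 51–100; slope 49/105.0, offset 55.2.
AQI = 51 + 49/105.0·55.2 ≈ 76.76 ⇒ 77.
Site C: 179.0 lies in 138.0–243.0, so I_lo=51, I_hi=100, C_lo=138.0, C_hi=243.0.
(100−51)/(243.0−138.0) × (179.0−138.0) + 51 = 49/105.0 × 41.0 + 51 ≈ 70.13 → 70.
Site A 356.1: bracket 306.4–407.4 → index 151–250; slope 99/101.0, offset 49.7.
AQI = 151 + 99/101.0·49.7 ≈ 199.72 ⇒ 200.
AQIs: Site L=203, Site G=77, Site C=70, Site A=200. Site G (77) − Site C (70) = 7.

7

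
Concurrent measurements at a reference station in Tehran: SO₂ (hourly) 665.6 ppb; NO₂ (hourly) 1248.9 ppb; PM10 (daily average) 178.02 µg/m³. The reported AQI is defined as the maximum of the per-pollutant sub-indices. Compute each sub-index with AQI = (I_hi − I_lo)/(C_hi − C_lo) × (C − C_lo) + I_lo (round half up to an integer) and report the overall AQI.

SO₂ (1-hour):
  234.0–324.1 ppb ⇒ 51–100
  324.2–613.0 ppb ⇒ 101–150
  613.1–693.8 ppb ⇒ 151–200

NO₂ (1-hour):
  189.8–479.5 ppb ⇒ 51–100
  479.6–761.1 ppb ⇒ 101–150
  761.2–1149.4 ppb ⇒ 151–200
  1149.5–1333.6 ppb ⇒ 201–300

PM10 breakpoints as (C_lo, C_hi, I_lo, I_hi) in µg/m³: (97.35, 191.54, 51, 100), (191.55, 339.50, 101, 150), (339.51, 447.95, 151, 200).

254

SO₂: row 613.1–693.8 (AQI 151–200). (200−151)·(665.6−613.1)/(693.8−613.1) + 151 = 49·52.5/80.7 + 151 ≈ 182.88 → 183.
NO₂ 1248.9: bracket 1149.5–1333.6 → index 201–300; slope 99/184.1, offset 99.4.
AQI = 201 + 99/184.1·99.4 ≈ 254.45 ⇒ 254.
PM10: row 97.35–191.54 (AQI 51–100). (100−51)·(178.02−97.35)/(191.54−97.35) + 51 = 49·80.67/94.19 + 51 ≈ 92.97 → 93.
Sub-indices: SO₂→183, NO₂→254, PM10→93. Overall AQI = max = 254; dominant pollutant is NO₂.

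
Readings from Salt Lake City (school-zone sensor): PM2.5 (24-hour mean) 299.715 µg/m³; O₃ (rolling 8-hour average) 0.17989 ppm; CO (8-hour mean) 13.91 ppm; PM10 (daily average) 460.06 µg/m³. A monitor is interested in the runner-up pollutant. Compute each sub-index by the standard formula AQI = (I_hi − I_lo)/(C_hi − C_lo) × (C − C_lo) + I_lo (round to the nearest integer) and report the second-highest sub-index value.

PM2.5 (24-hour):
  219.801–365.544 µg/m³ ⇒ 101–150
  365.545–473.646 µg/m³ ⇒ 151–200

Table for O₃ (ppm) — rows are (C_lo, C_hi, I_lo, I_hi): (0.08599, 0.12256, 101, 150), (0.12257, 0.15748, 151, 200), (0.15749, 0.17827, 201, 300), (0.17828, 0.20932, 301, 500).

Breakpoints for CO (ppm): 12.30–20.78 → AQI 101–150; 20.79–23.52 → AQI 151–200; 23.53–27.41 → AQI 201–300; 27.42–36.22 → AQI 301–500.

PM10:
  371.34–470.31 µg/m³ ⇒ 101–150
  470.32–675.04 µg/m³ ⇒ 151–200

145

PM2.5 299.715: bracket 219.801–365.544 → index 101–150; slope 49/145.743, offset 79.914.
AQI = 101 + 49/145.743·79.914 ≈ 127.87 ⇒ 128.
O₃ 0.17989: bracket 0.17828–0.20932 → index 301–500; slope 199/0.03104, offset 0.00161.
AQI = 301 + 199/0.03104·0.00161 ≈ 311.32 ⇒ 311.
CO: 13.91 lies in 12.30–20.78, so I_lo=101, I_hi=150, C_lo=12.30, C_hi=20.78.
(150−101)/(20.78−12.30) × (13.91−12.30) + 101 = 49/8.48 × 1.61 + 101 ≈ 110.30 → 110.
PM10 460.06: bracket 371.34–470.31 → index 101–150; slope 49/98.97, offset 88.72.
AQI = 101 + 49/98.97·88.72 ≈ 144.93 ⇒ 145.
Sub-indices: PM2.5→128, O₃→311, CO→110, PM10→145. Ranked high→low: 311, 145, 128, 110. Second-highest sub-index = 145.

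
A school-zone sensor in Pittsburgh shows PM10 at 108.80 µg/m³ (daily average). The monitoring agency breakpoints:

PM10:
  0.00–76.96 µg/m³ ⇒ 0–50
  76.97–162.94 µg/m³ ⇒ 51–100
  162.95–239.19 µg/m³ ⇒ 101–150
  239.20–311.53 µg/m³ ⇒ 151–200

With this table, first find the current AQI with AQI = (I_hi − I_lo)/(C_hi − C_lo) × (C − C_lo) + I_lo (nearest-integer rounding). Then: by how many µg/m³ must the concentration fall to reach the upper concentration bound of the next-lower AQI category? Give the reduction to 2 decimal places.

31.84

PM10: row 76.97–162.94 (AQI 51–100). (100−51)·(108.80−76.97)/(162.94−76.97) + 51 = 49·31.83/85.97 + 51 ≈ 69.14 → 69.
Current AQI 69 is in the Moderate range (51–100). The next-lower category tops out at AQI 50, whose upper concentration bound is 76.96 µg/m³.
Reduction needed = 108.80 − 76.96 = 31.84 µg/m³.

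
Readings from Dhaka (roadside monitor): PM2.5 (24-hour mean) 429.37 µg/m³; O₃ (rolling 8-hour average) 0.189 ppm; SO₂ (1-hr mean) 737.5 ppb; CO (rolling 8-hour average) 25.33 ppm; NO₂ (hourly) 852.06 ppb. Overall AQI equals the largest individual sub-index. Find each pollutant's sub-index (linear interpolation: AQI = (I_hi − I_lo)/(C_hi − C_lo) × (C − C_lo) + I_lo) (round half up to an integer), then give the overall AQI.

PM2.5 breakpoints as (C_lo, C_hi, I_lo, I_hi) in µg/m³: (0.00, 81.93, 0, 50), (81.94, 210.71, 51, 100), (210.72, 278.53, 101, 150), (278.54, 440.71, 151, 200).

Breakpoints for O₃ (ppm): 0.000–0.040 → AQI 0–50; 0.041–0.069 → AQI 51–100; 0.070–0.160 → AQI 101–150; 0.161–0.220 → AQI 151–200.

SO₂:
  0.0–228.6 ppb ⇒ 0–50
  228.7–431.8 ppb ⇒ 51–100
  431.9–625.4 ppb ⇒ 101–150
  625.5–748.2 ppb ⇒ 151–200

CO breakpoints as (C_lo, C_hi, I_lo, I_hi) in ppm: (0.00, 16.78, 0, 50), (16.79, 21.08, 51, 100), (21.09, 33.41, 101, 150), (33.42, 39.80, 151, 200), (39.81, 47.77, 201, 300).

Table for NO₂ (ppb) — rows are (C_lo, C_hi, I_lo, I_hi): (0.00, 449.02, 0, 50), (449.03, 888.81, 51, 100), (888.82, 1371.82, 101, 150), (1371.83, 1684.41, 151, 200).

PM2.5: 429.37 lies in 278.54–440.71, so I_lo=151, I_hi=200, C_lo=278.54, C_hi=440.71.
(200−151)/(440.71−278.54) × (429.37−278.54) + 151 = 49/162.17 × 150.83 + 151 ≈ 196.57 → 197.
O₃: 0.189 lies in 0.161–0.220, so I_lo=151, I_hi=200, C_lo=0.161, C_hi=0.220.
(200−151)/(0.220−0.161) × (0.189−0.161) + 151 = 49/0.059 × 0.028 + 151 ≈ 174.25 → 174.
SO₂: 737.5 ∈ [625.5, 748.2] ↔ index [151, 200].
151 + (737.5−625.5)·(200−151)/(748.2−625.5) = 151 + 112.0·49/122.7 ≈ 195.73, so AQI = 196.
CO: 25.33 lies in 21.09–33.41, so I_lo=101, I_hi=150, C_lo=21.09, C_hi=33.41.
(150−101)/(33.41−21.09) × (25.33−21.09) + 101 = 49/12.32 × 4.24 + 101 ≈ 117.86 → 118.
NO₂ 852.06: bracket 449.03–888.81 → index 51–100; slope 49/439.78, offset 403.03.
AQI = 51 + 49/439.78·403.03 ≈ 95.91 ⇒ 96.
Sub-indices: PM2.5→197, O₃→174, SO₂→196, CO→118, NO₂→96. Overall AQI = max = 197; dominant pollutant is PM2.5.
AQI 197: Unhealthy.

197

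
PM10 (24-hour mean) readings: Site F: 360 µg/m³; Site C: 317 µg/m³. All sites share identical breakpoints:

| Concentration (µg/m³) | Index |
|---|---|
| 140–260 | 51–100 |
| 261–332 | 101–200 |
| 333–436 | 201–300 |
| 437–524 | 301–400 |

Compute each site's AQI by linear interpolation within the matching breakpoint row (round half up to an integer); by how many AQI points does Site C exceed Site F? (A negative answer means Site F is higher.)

-48

Site F: 360 ∈ [333, 436] ↔ index [201, 300].
201 + (360−333)·(300−201)/(436−333) = 201 + 27·99/103 ≈ 226.95, so AQI = 227.
Site C: 317 ∈ [261, 332] ↔ index [101, 200].
101 + (317−261)·(200−101)/(332−261) = 101 + 56·99/71 ≈ 179.08, so AQI = 179.
AQIs: Site F=227, Site C=179. Site C (179) − Site F (227) = -48.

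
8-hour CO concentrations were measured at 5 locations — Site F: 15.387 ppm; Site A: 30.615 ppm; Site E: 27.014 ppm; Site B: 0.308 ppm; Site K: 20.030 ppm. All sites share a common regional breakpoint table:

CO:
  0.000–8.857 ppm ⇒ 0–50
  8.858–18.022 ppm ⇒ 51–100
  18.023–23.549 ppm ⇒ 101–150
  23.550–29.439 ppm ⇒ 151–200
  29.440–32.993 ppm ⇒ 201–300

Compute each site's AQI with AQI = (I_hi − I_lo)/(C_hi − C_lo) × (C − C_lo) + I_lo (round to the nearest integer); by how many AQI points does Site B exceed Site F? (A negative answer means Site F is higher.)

-84

Site F: 15.387 lies in 8.858–18.022, so I_lo=51, I_hi=100, C_lo=8.858, C_hi=18.022.
(100−51)/(18.022−8.858) × (15.387−8.858) + 51 = 49/9.164 × 6.529 + 51 ≈ 85.91 → 86.
Site A: row 29.440–32.993 (AQI 201–300). (300−201)·(30.615−29.440)/(32.993−29.440) + 201 = 99·1.175/3.553 + 201 ≈ 233.74 → 234.
Site E: row 23.550–29.439 (AQI 151–200). (200−151)·(27.014−23.550)/(29.439−23.550) + 151 = 49·3.464/5.889 + 151 ≈ 179.82 → 180.
Site B 0.308: bracket 0.000–8.857 → index 0–50; slope 50/8.857, offset 0.308.
AQI = 0 + 50/8.857·0.308 ≈ 1.74 ⇒ 2.
Site K: 20.030 lies in 18.023–23.549, so I_lo=101, I_hi=150, C_lo=18.023, C_hi=23.549.
(150−101)/(23.549−18.023) × (20.030−18.023) + 101 = 49/5.526 × 2.007 + 101 ≈ 118.80 → 119.
AQIs: Site F=86, Site A=234, Site E=180, Site B=2, Site K=119. Site B (2) − Site F (86) = -84.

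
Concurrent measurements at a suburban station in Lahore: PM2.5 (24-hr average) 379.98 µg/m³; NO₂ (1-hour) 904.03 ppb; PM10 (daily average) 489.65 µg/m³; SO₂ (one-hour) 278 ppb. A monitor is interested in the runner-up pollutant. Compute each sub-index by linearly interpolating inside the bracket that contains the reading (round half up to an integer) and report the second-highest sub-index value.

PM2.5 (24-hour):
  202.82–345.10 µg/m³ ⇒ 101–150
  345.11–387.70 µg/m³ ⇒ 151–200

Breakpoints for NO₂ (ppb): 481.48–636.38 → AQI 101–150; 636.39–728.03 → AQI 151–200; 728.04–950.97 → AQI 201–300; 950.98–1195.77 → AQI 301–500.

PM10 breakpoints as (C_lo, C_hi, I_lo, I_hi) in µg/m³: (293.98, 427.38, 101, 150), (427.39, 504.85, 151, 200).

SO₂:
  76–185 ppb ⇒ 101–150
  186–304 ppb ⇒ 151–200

PM2.5: 379.98 lies in 345.11–387.70, so I_lo=151, I_hi=200, C_lo=345.11, C_hi=387.70.
(200−151)/(387.70−345.11) × (379.98−345.11) + 151 = 49/42.59 × 34.87 + 151 ≈ 191.12 → 191.
NO₂: 904.03 ∈ [728.04, 950.97] ↔ index [201, 300].
201 + (904.03−728.04)·(300−201)/(950.97−728.04) = 201 + 175.99·99/222.93 ≈ 279.15, so AQI = 279.
PM10: row 427.39–504.85 (AQI 151–200). (200−151)·(489.65−427.39)/(504.85−427.39) + 151 = 49·62.26/77.46 + 151 ≈ 190.38 → 190.
SO₂ 278: bracket 186–304 → index 151–200; slope 49/118, offset 92.
AQI = 151 + 49/118·92 ≈ 189.20 ⇒ 189.
Sub-indices: PM2.5→191, NO₂→279, PM10→190, SO₂→189. Ranked high→low: 279, 191, 190, 189. Second-highest sub-index = 191.

191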